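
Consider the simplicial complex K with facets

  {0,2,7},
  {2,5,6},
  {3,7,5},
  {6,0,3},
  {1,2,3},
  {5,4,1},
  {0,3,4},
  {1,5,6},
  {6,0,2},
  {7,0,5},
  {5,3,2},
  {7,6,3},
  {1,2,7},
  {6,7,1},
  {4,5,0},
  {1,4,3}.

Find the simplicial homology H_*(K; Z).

H_0 ≅ Z,  H_1 ≅ Z^2,  H_2 ≅ Z.

Take the total order 0 < 1 < 2 < 3 < 4 < 5 < 6 < 7 on the vertex set. Then K (dimension 2) consists of the simplices:

  0-simplices (8): [0], [1], [2], [3], [4], [5], [6], [7]
  1-simplices (24): (24 of them)
  2-simplices (16): [0,2,6], [0,2,7], [0,3,4], [0,3,6], [0,4,5], [0,5,7], [1,2,3], [1,2,7], [1,3,4], [1,4,5], [1,5,6], [1,6,7], [2,3,5], [2,5,6], [3,5,7], [3,6,7]

Hence C_0 ≅ Z^8, C_1 ≅ Z^24, C_2 ≅ Z^16.

Boundary ∂_1: C_1 → C_0 maps an edge to its endpoints' difference, ∂[p,q] = q − p. For instance
  ∂[1,6] = [6] − [1].
As a 8×24 matrix over Z this has rank 7, with invariant factors (1,1,1,1,1,1,1).

Boundary ∂_2: C_2 → C_1 acts by ∂[p,q,r] = [q,r] − [p,r] + [p,q]. For instance
  ∂[3,6,7] = [6,7] − [3,7] + [3,6],
  ∂[3,5,7] = [5,7] − [3,7] + [3,5].
As a 24×16 matrix over Z this has rank 15, with invariant factors (1,1,1,1,1,1,1,1,1,1,1,1,1,1,1).

Computing H_k = (kernel of ∂_k) / (image of ∂_{k+1}):

  H_0: rank C_0 − rank ∂_1 = 8 − 7 = 1, and the invariant factors of ∂_1 are all 1, so H_0 = Z.
  H_1: rank ker ∂_1 − rank ∂_2 = (24 − 7) − 15 = 2, and the invariant factors of ∂_2 are all 1, so H_1 = Z^2.
  H_2: rank ker ∂_2 − rank ∂_3 = (16 − 15) − 0 = 1, and there is no ∂_3, so H_2 = Z.

As a check, the Euler characteristic is 8 − 24 + 16 = 0, which agrees with 1 − 2 + 1 = 0.
(K is a triangulation of the torus T^2.)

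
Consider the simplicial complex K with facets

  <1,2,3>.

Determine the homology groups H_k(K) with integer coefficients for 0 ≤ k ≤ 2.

H_0 ≅ Z,  H_1 = 0,  H_2 = 0.

Take the total order 1 < 2 < 3 on the vertex set. Then K (dimension 2) consists of the simplices:

  0-simplices (3): [1], [2], [3]
  1-simplices (3): [1,2], [1,3], [2,3]
  2-simplices (1): [1,2,3]

Hence C_0 ≅ Z^3, C_1 ≅ Z^3, C_2 ≅ Z^1.

The boundary map ∂_1: C_1 → C_0 is given by ∂[p,q] = [q] − [p].
This gives a 3×3 integer matrix of rank 2; reducing to Smith normal form yields diagonal entries (1,1).

The boundary map ∂_2: C_2 → C_1 acts by ∂[p,q,r] = [q,r] − [p,r] + [p,q]. For instance
  ∂[1,2,3] = [2,3] − [1,3] + [1,2].
This gives a 3×1 integer matrix of rank 1; reducing to Smith normal form yields diagonal entries (1).

Reading off H_k = ker ∂_k / im ∂_{k+1}:

  H_0: rank C_0 − rank ∂_1 = 3 − 2 = 1, and the invariant factors of ∂_1 are all 1, so H_0 ≅ Z.
  H_1: rank ker ∂_1 − rank ∂_2 = (3 − 2) − 1 = 0, and the invariant factors of ∂_2 are all 1, so H_1 ≅ 0.
  H_2: rank ker ∂_2 − rank ∂_3 = (1 − 1) − 0 = 0, and there is no ∂_3, so H_2 ≅ 0.

As a check, the Euler characteristic is 3 − 3 + 1 = 1, which agrees with 1 − 0 + 0 = 1.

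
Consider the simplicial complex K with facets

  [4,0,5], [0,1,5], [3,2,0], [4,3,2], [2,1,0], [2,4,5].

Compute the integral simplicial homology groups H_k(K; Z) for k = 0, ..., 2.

H_0 ≅ Z,  H_1 ≅ Z,  H_2 = 0.

Take the total order 0 < 1 < 2 < 3 < 4 < 5 on the vertex set. Then K (dimension 2) consists of the simplices:

  0-simplices (6): [0], [1], [2], [3], [4], [5]
  1-simplices (12): [0,1], [0,2], [0,3], [0,4], [0,5], [1,2], [1,5], [2,3], [2,4], [2,5], [3,4], [4,5]
  2-simplices (6): [0,1,2], [0,1,5], [0,2,3], [0,4,5], [2,3,4], [2,4,5]

so the chain groups are C_0 ≅ Z^6, C_1 ≅ Z^12, C_2 ≅ Z^6.

Boundary ∂_1: C_1 → C_0 sends each edge [p,q] (with p < q) to q − p. For instance
  ∂[1,5] = [5] − [1].
The 6×12 boundary matrix has rank 5 and Smith normal form diag(1,1,1,1,1).

The boundary map ∂_2: C_2 → C_1 acts by ∂[p,q,r] = [q,r] − [p,r] + [p,q]. For instance
  ∂[0,1,5] = [1,5] − [0,5] + [0,1],
  ∂[2,3,4] = [3,4] − [2,4] + [2,3].
The 12×6 boundary matrix has rank 6 and Smith normal form diag(1,1,1,1,1,1).

Now H_k = ker ∂_k / im ∂_{k+1}, so:

  H_0: rank C_0 − rank ∂_1 = 6 − 5 = 1, and the invariant factors of ∂_1 are all 1, so H_0 = Z.
  H_1: rank ker ∂_1 − rank ∂_2 = (12 − 5) − 6 = 1, and the invariant factors of ∂_2 are all 1, so H_1 = Z.
  H_2: rank ker ∂_2 − rank ∂_3 = (6 − 6) − 0 = 0, and there is no ∂_3, so H_2 = 0.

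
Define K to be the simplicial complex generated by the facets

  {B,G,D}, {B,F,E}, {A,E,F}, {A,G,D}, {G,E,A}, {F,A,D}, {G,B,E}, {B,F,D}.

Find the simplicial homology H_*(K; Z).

H_0 ≅ Z,  H_1 = 0,  H_2 ≅ Z.

Order the vertices as A < B < D < E < F < G. Listing each simplex with vertices in this order, K has dimension 2 with simplices:

  0-simplices (6): A, B, D, E, F, G
  1-simplices (12): AD, AE, AF, AG, BD, BE, BF, BG, DF, DG, EF, EG
  2-simplices (8): ADF, ADG, AEF, AEG, BDF, BDG, BEF, BEG

giving chain groups C_0 ≅ Z^6, C_1 ≅ Z^12, C_2 ≅ Z^8.

The boundary map ∂_1: C_1 → C_0 sends each edge [p,q] (with p < q) to q − p.
As a 6×12 matrix over Z this has rank 5, with invariant factors (1,1,1,1,1).

∂_2: C_2 → C_1 sends each 2-simplex [p,q,r] to [q,r] − [p,r] + [p,q]. For instance
  ∂BDF = DF − BF + BD,
  ∂ADG = DG − AG + AD.
As a 12×8 matrix over Z this has rank 7, with invariant factors (1,1,1,1,1,1,1).

Now H_k = ker ∂_k / im ∂_{k+1}, so:

  H_0: rank C_0 − rank ∂_1 = 6 − 5 = 1, and the invariant factors of ∂_1 are all 1, so H_0 = Z.
  H_1: rank ker ∂_1 − rank ∂_2 = (12 − 5) − 7 = 0, and the invariant factors of ∂_2 are all 1, so H_1 = 0.
  H_2: rank ker ∂_2 − rank ∂_3 = (8 − 7) − 0 = 1, and there is no ∂_3, so H_2 = Z.

(K is a triangulation of the 2-sphere S^2.)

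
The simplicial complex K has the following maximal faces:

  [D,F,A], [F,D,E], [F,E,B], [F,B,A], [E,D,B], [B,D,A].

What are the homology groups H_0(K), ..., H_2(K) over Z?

Fix the vertex order A < B < D < E < F and write every simplex with vertices in increasing order. Then dim K = 2 and the simplices of K are:

  0-simplices (5): A, B, D, E, F
  1-simplices (9): AB, AD, AF, BD, BE, BF, DE, DF, EF
  2-simplices (6): ABD, ABF, ADF, BDE, BEF, DEF

giving chain groups C_0 ≅ Z^5, C_1 ≅ Z^9, C_2 ≅ Z^6.

Boundary ∂_1: C_1 → C_0 is given by ∂[p,q] = [q] − [p]. For instance
  ∂AB = B − A.
This gives a 5×9 integer matrix of rank 4; reducing to Smith normal form yields diagonal entries (1,1,1,1).

The boundary map ∂_2: C_2 → C_1 maps a triangle to the signed sum of its edges. For instance
  ∂BEF = EF − BF + BE,
  ∂ADF = DF − AF + AD.
This gives a 9×6 integer matrix of rank 5; reducing to Smith normal form yields diagonal entries (1,1,1,1,1).

Computing H_k = (kernel of ∂_k) / (image of ∂_{k+1}):

  H_0: rank C_0 − rank ∂_1 = 5 − 4 = 1, and the invariant factors of ∂_1 are all 1, so H_0 ≅ Z.
  H_1: rank ker ∂_1 − rank ∂_2 = (9 − 4) − 5 = 0, and the invariant factors of ∂_2 are all 1, so H_1 ≅ 0.
  H_2: rank ker ∂_2 − rank ∂_3 = (6 − 5) − 0 = 1, and there is no ∂_3, so H_2 ≅ Z.

As a check, the Euler characteristic is 5 − 9 + 6 = 2, which agrees with 1 − 0 + 1 = 2.
(K is a triangulation of the 2-sphere S^2.)

H_0 = Z,  H_1 = 0,  H_2 = Z.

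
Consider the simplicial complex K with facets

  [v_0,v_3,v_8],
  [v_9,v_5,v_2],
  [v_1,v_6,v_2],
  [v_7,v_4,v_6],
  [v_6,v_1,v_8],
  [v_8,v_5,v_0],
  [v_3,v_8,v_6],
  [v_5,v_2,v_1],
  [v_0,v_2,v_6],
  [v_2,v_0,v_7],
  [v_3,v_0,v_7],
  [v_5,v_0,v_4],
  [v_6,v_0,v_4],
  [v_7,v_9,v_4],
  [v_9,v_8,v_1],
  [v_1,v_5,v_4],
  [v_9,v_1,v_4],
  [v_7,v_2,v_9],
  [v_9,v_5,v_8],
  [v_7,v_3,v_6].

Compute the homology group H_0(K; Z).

K has 10 vertices, 30 edges, 20 triangles.
rank ∂_0 = 0, rank ∂_1 = 9 ⇒ b_0 = 10 − 0 − 9 = 1; all invariant factors of ∂_1 are 1 so no torsion. So H_0 ≅ Z.

H_0 = Z.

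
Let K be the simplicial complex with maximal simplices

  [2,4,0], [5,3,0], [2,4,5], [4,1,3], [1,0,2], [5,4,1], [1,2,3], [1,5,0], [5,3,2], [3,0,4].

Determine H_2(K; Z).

H_2 = 0.

K has 6 vertices, 15 edges, 10 triangles.
rank ∂_2 = 10, rank ∂_3 = 0 ⇒ b_2 = 10 − 10 − 0 = 0. So H_2 ≅ 0.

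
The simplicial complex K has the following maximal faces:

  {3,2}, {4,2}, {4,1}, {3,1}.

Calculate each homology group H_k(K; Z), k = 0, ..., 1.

Fix the vertex order 1 < 2 < 3 < 4 and write every simplex with vertices in increasing order. Then dim K = 1 and the simplices of K are:

  0-simplices (4): [1], [2], [3], [4]
  1-simplices (4): [1,3], [1,4], [2,3], [2,4]

giving chain groups C_0 ≅ Z^4, C_1 ≅ Z^4.

Boundary ∂_1: C_1 → C_0 sends each edge [p,q] (with p < q) to q − p.
The resulting 4×4 matrix has rank 3, and its Smith normal form has invariant factors (1,1,1).

From H_k ≅ ker(∂_k) / im(∂_{k+1}) we obtain:

  H_0: rank C_0 − rank ∂_1 = 4 − 3 = 1, and the invariant factors of ∂_1 are all 1, so H_0 = Z.
  H_1: rank ker ∂_1 − rank ∂_2 = (4 − 3) − 0 = 1, and there is no ∂_2, so H_1 = Z.

H_0 = Z,  H_1 = Z.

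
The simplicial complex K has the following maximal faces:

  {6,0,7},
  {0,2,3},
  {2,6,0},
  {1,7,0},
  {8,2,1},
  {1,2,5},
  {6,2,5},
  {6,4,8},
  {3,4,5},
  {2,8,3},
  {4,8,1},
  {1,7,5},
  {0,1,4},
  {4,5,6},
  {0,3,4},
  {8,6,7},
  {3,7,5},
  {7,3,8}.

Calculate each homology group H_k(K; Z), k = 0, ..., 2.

Fix the vertex order 0 < 1 < 2 < 3 < 4 < 5 < 6 < 7 < 8 and write every simplex with vertices in increasing order. Then dim K = 2 and the simplices of K are:

  0-simplices (9): [0], [1], [2], [3], [4], [5], [6], [7], [8]
  1-simplices (27): (27 of them)
  2-simplices (18): [0,1,4], [0,1,7], [0,2,3], [0,2,6], [0,3,4], [0,6,7], [1,2,5], [1,2,8], [1,4,8], [1,5,7], [2,3,8], [2,5,6], [3,4,5], [3,5,7], [3,7,8], [4,5,6], [4,6,8], [6,7,8]

Hence C_0 ≅ Z^9, C_1 ≅ Z^27, C_2 ≅ Z^18.

Boundary ∂_1: C_1 → C_0 is given by ∂[p,q] = [q] − [p]. For instance
  ∂[1,5] = [5] − [1].
The 9×27 boundary matrix has rank 8 and Smith normal form diag(1,1,1,1,1,1,1,1).

The boundary map ∂_2: C_2 → C_1 acts by ∂[p,q,r] = [q,r] − [p,r] + [p,q]. For instance
  ∂[3,5,7] = [5,7] − [3,7] + [3,5],
  ∂[1,4,8] = [4,8] − [1,8] + [1,4].
The 27×18 boundary matrix has rank 17 and Smith normal form diag(1,1,1,1,1,1,1,1,1,1,1,1,1,1,1,1,1).

Now H_k = ker ∂_k / im ∂_{k+1}, so:

  H_0: rank C_0 − rank ∂_1 = 9 − 8 = 1, and the invariant factors of ∂_1 are all 1, so H_0 ≅ Z.
  H_1: rank ker ∂_1 − rank ∂_2 = (27 − 8) − 17 = 2, and the invariant factors of ∂_2 are all 1, so H_1 ≅ Z^2.
  H_2: rank ker ∂_2 − rank ∂_3 = (18 − 17) − 0 = 1, and there is no ∂_3, so H_2 ≅ Z.

H_0 ≅ Z,  H_1 ≅ Z^2,  H_2 ≅ Z.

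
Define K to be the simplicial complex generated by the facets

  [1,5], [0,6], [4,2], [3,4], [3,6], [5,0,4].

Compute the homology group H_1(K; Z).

H_1 = Z.

K has 7 vertices, 8 edges, 1 triangle.
rank ∂_1 = 6, rank ∂_2 = 1 ⇒ b_1 = 8 − 6 − 1 = 1; all invariant factors of ∂_2 are 1 so no torsion. So H_1 = Z.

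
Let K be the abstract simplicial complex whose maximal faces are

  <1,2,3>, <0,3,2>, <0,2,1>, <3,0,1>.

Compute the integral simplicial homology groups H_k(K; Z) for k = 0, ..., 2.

We work with the vertex ordering 0 < 1 < 2 < 3. The simplices of K, each written with vertices in increasing order, are:

  0-simplices (4): [0], [1], [2], [3]
  1-simplices (6): [0,1], [0,2], [0,3], [1,2], [1,3], [2,3]
  2-simplices (4): [0,1,2], [0,1,3], [0,2,3], [1,2,3]

so the chain groups are C_0 ≅ Z^4, C_1 ≅ Z^6, C_2 ≅ Z^4.

Boundary ∂_1: C_1 → C_0 sends each edge [p,q] (with p < q) to q − p.
This gives a 4×6 integer matrix of rank 3; reducing to Smith normal form yields diagonal entries (1,1,1).

The boundary map ∂_2: C_2 → C_1 acts by ∂[p,q,r] = [q,r] − [p,r] + [p,q]. For instance
  ∂[0,2,3] = [2,3] − [0,3] + [0,2],
  ∂[0,1,3] = [1,3] − [0,3] + [0,1].
The 6×4 boundary matrix has rank 3 and Smith normal form diag(1,1,1).

From H_k ≅ ker(∂_k) / im(∂_{k+1}) we obtain:

  H_0: rank C_0 − rank ∂_1 = 4 − 3 = 1, and the invariant factors of ∂_1 are all 1, so H_0 ≅ Z.
  H_1: rank ker ∂_1 − rank ∂_2 = (6 − 3) − 3 = 0, and the invariant factors of ∂_2 are all 1, so H_1 ≅ 0.
  H_2: rank ker ∂_2 − rank ∂_3 = (4 − 3) − 0 = 1, and there is no ∂_3, so H_2 ≅ Z.

H_0 ≅ Z,  H_1 = 0,  H_2 ≅ Z.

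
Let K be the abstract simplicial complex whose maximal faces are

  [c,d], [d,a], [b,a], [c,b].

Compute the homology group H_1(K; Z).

H_1 = Z.

Fix the vertex order a < b < c < d and write every simplex with vertices in increasing order. Then dim K = 1 and the simplices of K are:

  0-simplices (4): a, b, c, d
  1-simplices (4): ab, ad, bc, cd

giving chain groups C_0 ≅ Z^4, C_1 ≅ Z^4.

Boundary ∂_1: C_1 → C_0 sends each edge [p,q] (with p < q) to q − p. For instance
  ∂ad = d − a.
As a 4×4 matrix over Z this has rank 3, with invariant factors (1,1,1).

Computing H_k = (kernel of ∂_k) / (image of ∂_{k+1}):

  H_1: rank ker ∂_1 − rank ∂_2 = (4 − 3) − 0 = 1, and there is no ∂_2, so H_1 ≅ Z.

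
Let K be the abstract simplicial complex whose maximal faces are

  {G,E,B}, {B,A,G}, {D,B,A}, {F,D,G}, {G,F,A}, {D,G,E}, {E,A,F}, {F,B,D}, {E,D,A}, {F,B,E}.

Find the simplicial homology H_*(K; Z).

Order the vertices as A < B < D < E < F < G. Listing each simplex with vertices in this order, K has dimension 2 with simplices:

  0-simplices (6): A, B, D, E, F, G
  1-simplices (15): AB, AD, AE, AF, AG, BD, BE, BF, BG, DE, DF, DG, EF, EG, FG
  2-simplices (10): ABD, ABG, ADE, AEF, AFG, BDF, BEF, BEG, DEG, DFG

so the chain groups are C_0 ≅ Z^6, C_1 ≅ Z^15, C_2 ≅ Z^10.

The boundary map ∂_1: C_1 → C_0 is given by ∂[p,q] = [q] − [p].
This gives a 6×15 integer matrix of rank 5; reducing to Smith normal form yields diagonal entries (1,1,1,1,1).

∂_2: C_2 → C_1 maps a triangle to the signed sum of its edges. For instance
  ∂ABG = BG − AG + AB,
  ∂DFG = FG − DG + DF.
The resulting 15×10 matrix has rank 10, and its Smith normal form has invariant factors (1,1,1,1,1,1,1,1,1,2).

Now H_k = ker ∂_k / im ∂_{k+1}, so:

  H_0: rank C_0 − rank ∂_1 = 6 − 5 = 1, and the invariant factors of ∂_1 are all 1, so H_0 ≅ Z.
  H_1: rank ker ∂_1 − rank ∂_2 = (15 − 5) − 10 = 0, and ∂_2 has invariant factor 2 > 1, so H_1 ≅ Z_2.
  H_2: rank ker ∂_2 − rank ∂_3 = (10 − 10) − 0 = 0, and there is no ∂_3, so H_2 ≅ 0.

As a check, the Euler characteristic is 6 − 15 + 10 = 1, which agrees with 1 − 0 + 0 = 1.
(K is a triangulation of the real projective plane RP^2.)

H_0 = Z,  H_1 = Z_2,  H_2 = 0.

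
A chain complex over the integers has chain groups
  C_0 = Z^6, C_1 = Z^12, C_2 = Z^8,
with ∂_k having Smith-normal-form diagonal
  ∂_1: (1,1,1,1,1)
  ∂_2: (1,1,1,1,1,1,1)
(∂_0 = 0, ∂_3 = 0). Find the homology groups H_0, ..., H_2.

H_0: b_0 = 6 − 0 − 5 = 1; torsion from ∂_1 factors > 1: none. So H_0 ≅ Z.
H_1: b_1 = 12 − 5 − 7 = 0; torsion from ∂_2 factors > 1: none. So H_1 ≅ 0.
H_2: b_2 = 8 − 7 − 0 = 1; torsion from ∂_3 factors > 1: none. So H_2 ≅ Z.

H_0 ≅ Z,  H_1 = 0,  H_2 ≅ Z.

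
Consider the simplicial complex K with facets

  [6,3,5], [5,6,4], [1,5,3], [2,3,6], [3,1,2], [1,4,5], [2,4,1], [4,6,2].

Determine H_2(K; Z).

H_2 ≅ Z.

We work with the vertex ordering 1 < 2 < 3 < 4 < 5 < 6. The simplices of K, each written with vertices in increasing order, are:

  0-simplices (6): [1], [2], [3], [4], [5], [6]
  1-simplices (12): [1,2], [1,3], [1,4], [1,5], [2,3], [2,4], [2,6], [3,5], [3,6], [4,5], [4,6], [5,6]
  2-simplices (8): [1,2,3], [1,2,4], [1,3,5], [1,4,5], [2,3,6], [2,4,6], [3,5,6], [4,5,6]

giving chain groups C_0 ≅ Z^6, C_1 ≅ Z^12, C_2 ≅ Z^8.

Boundary ∂_1: C_1 → C_0 is given by ∂[p,q] = [q] − [p].
The 6×12 boundary matrix has rank 5 and Smith normal form diag(1,1,1,1,1).

The boundary map ∂_2: C_2 → C_1 maps a triangle to the signed sum of its edges. For instance
  ∂[1,2,4] = [2,4] − [1,4] + [1,2],
  ∂[4,5,6] = [5,6] − [4,6] + [4,5].
The 12×8 boundary matrix has rank 7 and Smith normal form diag(1,1,1,1,1,1,1).

Now H_k = ker ∂_k / im ∂_{k+1}, so:

  H_2: rank ker ∂_2 − rank ∂_3 = (8 − 7) − 0 = 1, and there is no ∂_3, so H_2 ≅ Z.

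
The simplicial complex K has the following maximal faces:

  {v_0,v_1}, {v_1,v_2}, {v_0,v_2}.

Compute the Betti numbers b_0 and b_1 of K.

b_0 = 1, b_1 = 1.

Order the vertices as v_0 < v_1 < v_2. Listing each simplex with vertices in this order, K has dimension 1 with simplices:

  0-simplices (3): [v_0], [v_1], [v_2]
  1-simplices (3): [v_0,v_1], [v_0,v_2], [v_1,v_2]

so the chain groups are C_0 ≅ Z^3, C_1 ≅ Z^3.

Boundary ∂_1: C_1 → C_0 sends each edge [p,q] (with p < q) to q − p.
This gives a 3×3 integer matrix of rank 2; reducing to Smith normal form yields diagonal entries (1,1).

Computing H_k = (kernel of ∂_k) / (image of ∂_{k+1}):

  H_0: rank C_0 − rank ∂_1 = 3 − 2 = 1, and the invariant factors of ∂_1 are all 1, so H_0 ≅ Z.
  H_1: rank ker ∂_1 − rank ∂_2 = (3 − 2) − 0 = 1, and there is no ∂_2, so H_1 ≅ Z.

As a check, the Euler characteristic is 3 − 3 = 0, which agrees with 1 − 1 = 0.
(K is a triangulation of the circle S^1.)

Hence the Betti numbers are b_0 = 1, b_1 = 1.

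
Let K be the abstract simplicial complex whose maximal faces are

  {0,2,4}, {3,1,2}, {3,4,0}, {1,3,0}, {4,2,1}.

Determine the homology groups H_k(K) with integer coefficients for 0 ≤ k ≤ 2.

H_0 = Z,  H_1 = Z,  H_2 = 0.

Take the total order 0 < 1 < 2 < 3 < 4 on the vertex set. Then K (dimension 2) consists of the simplices:

  0-simplices (5): [0], [1], [2], [3], [4]
  1-simplices (10): [0,1], [0,2], [0,3], [0,4], [1,2], [1,3], [1,4], [2,3], [2,4], [3,4]
  2-simplices (5): [0,1,3], [0,2,4], [0,3,4], [1,2,3], [1,2,4]

Hence C_0 ≅ Z^5, C_1 ≅ Z^10, C_2 ≅ Z^5.

Boundary ∂_1: C_1 → C_0 sends each edge [p,q] (with p < q) to q − p. For instance
  ∂[1,4] = [4] − [1].
This gives a 5×10 integer matrix of rank 4; reducing to Smith normal form yields diagonal entries (1,1,1,1).

∂_2: C_2 → C_1 sends each 2-simplex [p,q,r] to [q,r] − [p,r] + [p,q]. For instance
  ∂[0,1,3] = [1,3] − [0,3] + [0,1],
  ∂[0,2,4] = [2,4] − [0,4] + [0,2].
As a 10×5 matrix over Z this has rank 5, with invariant factors (1,1,1,1,1).

Reading off H_k = ker ∂_k / im ∂_{k+1}:

  H_0: rank C_0 − rank ∂_1 = 5 − 4 = 1, and the invariant factors of ∂_1 are all 1, so H_0 ≅ Z.
  H_1: rank ker ∂_1 − rank ∂_2 = (10 − 4) − 5 = 1, and the invariant factors of ∂_2 are all 1, so H_1 ≅ Z.
  H_2: rank ker ∂_2 − rank ∂_3 = (5 − 5) − 0 = 0, and there is no ∂_3, so H_2 ≅ 0.

As a check, the Euler characteristic is 5 − 10 + 5 = 0, which agrees with 1 − 1 + 0 = 0.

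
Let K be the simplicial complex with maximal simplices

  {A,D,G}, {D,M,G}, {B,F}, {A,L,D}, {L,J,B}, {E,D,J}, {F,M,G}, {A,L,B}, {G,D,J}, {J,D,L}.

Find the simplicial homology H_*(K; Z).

H_0 ≅ Z,  H_1 ≅ Z,  H_2 = 0.

Take the total order A < B < D < E < F < G < J < L < M on the vertex set. Then K (dimension 2) consists of the simplices:

  0-simplices (9): A, B, D, E, F, G, J, L, M
  1-simplices (18): AB, AD, AG, AL, BF, BJ, BL, DE, DG, DJ, DL, DM, EJ, FG, FM, GJ, GM, JL
  2-simplices (9): ABL, ADG, ADL, BJL, DEJ, DGJ, DGM, DJL, FGM

so the chain groups are C_0 ≅ Z^9, C_1 ≅ Z^18, C_2 ≅ Z^9.

Boundary ∂_1: C_1 → C_0 maps an edge to its endpoints' difference, ∂[p,q] = q − p. For instance
  ∂GJ = J − G.
This gives a 9×18 integer matrix of rank 8; reducing to Smith normal form yields diagonal entries (1,1,1,1,1,1,1,1).

Boundary ∂_2: C_2 → C_1 maps a triangle to the signed sum of its edges. For instance
  ∂ADG = DG − AG + AD,
  ∂DJL = JL − DL + DJ.
The 18×9 boundary matrix has rank 9 and Smith normal form diag(1,1,1,1,1,1,1,1,1).

Now H_k = ker ∂_k / im ∂_{k+1}, so:

  H_0: rank C_0 − rank ∂_1 = 9 − 8 = 1, and the invariant factors of ∂_1 are all 1, so H_0 ≅ Z.
  H_1: rank ker ∂_1 − rank ∂_2 = (18 − 8) − 9 = 1, and the invariant factors of ∂_2 are all 1, so H_1 ≅ Z.
  H_2: rank ker ∂_2 − rank ∂_3 = (9 − 9) − 0 = 0, and there is no ∂_3, so H_2 ≅ 0.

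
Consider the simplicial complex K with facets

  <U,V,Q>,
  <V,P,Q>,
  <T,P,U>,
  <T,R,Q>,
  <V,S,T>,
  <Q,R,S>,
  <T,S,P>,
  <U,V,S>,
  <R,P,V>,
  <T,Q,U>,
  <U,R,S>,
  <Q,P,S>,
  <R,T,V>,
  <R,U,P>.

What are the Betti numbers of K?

b_0 = 1, b_1 = 2, b_2 = 1.

Order the vertices as P < Q < R < S < T < U < V. Listing each simplex with vertices in this order, K has dimension 2 with simplices:

  0-simplices (7): P, Q, R, S, T, U, V
  1-simplices (21): PQ, PR, PS, PT, PU, PV, QR, QS, QT, QU, QV, RS, RT, RU, RV, ST, SU, SV, TU, TV, UV
  2-simplices (14): PQS, PQV, PRU, PRV, PST, PTU, QRS, QRT, QTU, QUV, RSU, RTV, STV, SUV

Hence C_0 ≅ Z^7, C_1 ≅ Z^21, C_2 ≅ Z^14.

Boundary ∂_1: C_1 → C_0 sends each edge [p,q] (with p < q) to q − p.
The 7×21 boundary matrix has rank 6 and Smith normal form diag(1,1,1,1,1,1).

Boundary ∂_2: C_2 → C_1 maps a triangle to the signed sum of its edges. For instance
  ∂QTU = TU − QU + QT,
  ∂SUV = UV − SV + SU.
This gives a 21×14 integer matrix of rank 13; reducing to Smith normal form yields diagonal entries (1,1,1,1,1,1,1,1,1,1,1,1,1).

Now H_k = ker ∂_k / im ∂_{k+1}, so:

  H_0: rank C_0 − rank ∂_1 = 7 − 6 = 1, and the invariant factors of ∂_1 are all 1, so H_0 = Z.
  H_1: rank ker ∂_1 − rank ∂_2 = (21 − 6) − 13 = 2, and the invariant factors of ∂_2 are all 1, so H_1 = Z^2.
  H_2: rank ker ∂_2 − rank ∂_3 = (14 − 13) − 0 = 1, and there is no ∂_3, so H_2 = Z.

As a check, the Euler characteristic is 7 − 21 + 14 = 0, which agrees with 1 − 2 + 1 = 0.

Hence the Betti numbers are b_0 = 1, b_1 = 2, b_2 = 1.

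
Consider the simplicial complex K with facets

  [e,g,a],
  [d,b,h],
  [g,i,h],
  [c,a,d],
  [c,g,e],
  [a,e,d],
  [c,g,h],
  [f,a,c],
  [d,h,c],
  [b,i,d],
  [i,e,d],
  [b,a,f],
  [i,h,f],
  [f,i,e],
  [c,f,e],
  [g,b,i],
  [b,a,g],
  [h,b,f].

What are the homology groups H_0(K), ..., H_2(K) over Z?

H_0 ≅ Z,  H_1 ≅ Z ⊕ Z_2,  H_2 = 0.

K has 9 vertices, 27 edges, 18 triangles.
rank ∂_0 = 0, rank ∂_1 = 8 ⇒ b_0 = 9 − 0 − 8 = 1; all invariant factors of ∂_1 are 1 so no torsion. So H_0 ≅ Z.
rank ∂_1 = 8, rank ∂_2 = 18 ⇒ b_1 = 27 − 8 − 18 = 1; ∂_2 has invariant factor(s) [2] giving torsion. So H_1 ≅ Z ⊕ Z_2.
rank ∂_2 = 18, rank ∂_3 = 0 ⇒ b_2 = 18 − 18 − 0 = 0. So H_2 ≅ 0.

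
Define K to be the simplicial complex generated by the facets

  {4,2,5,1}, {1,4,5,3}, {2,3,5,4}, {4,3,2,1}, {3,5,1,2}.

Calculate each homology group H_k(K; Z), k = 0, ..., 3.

K has 5 vertices, 10 edges, 10 triangles, 5 3-simplices.
rank ∂_0 = 0, rank ∂_1 = 4 ⇒ b_0 = 5 − 0 − 4 = 1; all invariant factors of ∂_1 are 1 so no torsion. So H_0 = Z.
rank ∂_1 = 4, rank ∂_2 = 6 ⇒ b_1 = 10 − 4 − 6 = 0; all invariant factors of ∂_2 are 1 so no torsion. So H_1 = 0.
rank ∂_2 = 6, rank ∂_3 = 4 ⇒ b_2 = 10 − 6 − 4 = 0; all invariant factors of ∂_3 are 1 so no torsion. So H_2 = 0.
rank ∂_3 = 4, rank ∂_4 = 0 ⇒ b_3 = 5 − 4 − 0 = 1. So H_3 = Z.

H_0 ≅ Z,  H_1 = 0,  H_2 = 0,  H_3 ≅ Z.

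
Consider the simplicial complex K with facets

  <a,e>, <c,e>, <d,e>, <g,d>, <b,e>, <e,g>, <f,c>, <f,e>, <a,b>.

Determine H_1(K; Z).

Fix the vertex order a < b < c < d < e < f < g and write every simplex with vertices in increasing order. Then dim K = 1 and the simplices of K are:

  0-simplices (7): a, b, c, d, e, f, g
  1-simplices (9): ab, ae, be, ce, cf, de, dg, ef, eg

giving chain groups C_0 ≅ Z^7, C_1 ≅ Z^9.

∂_1: C_1 → C_0 is given by ∂[p,q] = [q] − [p].
This gives a 7×9 integer matrix of rank 6; reducing to Smith normal form yields diagonal entries (1,1,1,1,1,1).

Now H_k = ker ∂_k / im ∂_{k+1}, so:

  H_1: rank ker ∂_1 − rank ∂_2 = (9 − 6) − 0 = 3, and there is no ∂_2, so H_1 = Z^3.

H_1 ≅ Z^3.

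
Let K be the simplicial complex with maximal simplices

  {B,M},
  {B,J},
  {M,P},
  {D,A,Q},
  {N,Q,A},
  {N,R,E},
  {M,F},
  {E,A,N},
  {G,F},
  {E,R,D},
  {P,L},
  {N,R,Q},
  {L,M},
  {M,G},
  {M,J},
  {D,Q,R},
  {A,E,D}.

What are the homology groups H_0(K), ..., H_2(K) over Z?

Fix the vertex order A < B < D < E < F < G < J < L < M < N < P < Q < R and write every simplex with vertices in increasing order. Then dim K = 2 and the simplices of K are:

  0-simplices (13): A, B, D, E, F, G, J, L, M, N, P, Q, R
  1-simplices (21): AD, AE, AN, AQ, BJ, BM, DE, DQ, DR, EN, ER, FG, FM, GM, JM, LM, LP, MP, NQ, NR, QR
  2-simplices (8): ADE, ADQ, AEN, ANQ, DER, DQR, ENR, NQR

giving chain groups C_0 ≅ Z^13, C_1 ≅ Z^21, C_2 ≅ Z^8.

Boundary ∂_1: C_1 → C_0 maps an edge to its endpoints' difference, ∂[p,q] = q − p. For instance
  ∂LP = P − L.
The resulting 13×21 matrix has rank 11, and its Smith normal form has invariant factors (1,1,1,1,1,1,1,1,1,1,1).

Boundary ∂_2: C_2 → C_1 sends each 2-simplex [p,q,r] to [q,r] − [p,r] + [p,q]. For instance
  ∂DQR = QR − DR + DQ,
  ∂ANQ = NQ − AQ + AN.
The resulting 21×8 matrix has rank 7, and its Smith normal form has invariant factors (1,1,1,1,1,1,1).

Reading off H_k = ker ∂_k / im ∂_{k+1}:

  H_0: rank C_0 − rank ∂_1 = 13 − 11 = 2, and the invariant factors of ∂_1 are all 1, so H_0 ≅ Z^2.
  H_1: rank ker ∂_1 − rank ∂_2 = (21 − 11) − 7 = 3, and the invariant factors of ∂_2 are all 1, so H_1 ≅ Z^3.
  H_2: rank ker ∂_2 − rank ∂_3 = (8 − 7) − 0 = 1, and there is no ∂_3, so H_2 ≅ Z.

H_0 ≅ Z^2,  H_1 ≅ Z^3,  H_2 ≅ Z.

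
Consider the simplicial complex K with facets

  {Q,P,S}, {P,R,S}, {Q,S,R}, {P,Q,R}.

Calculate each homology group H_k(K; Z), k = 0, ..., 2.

We work with the vertex ordering P < Q < R < S. The simplices of K, each written with vertices in increasing order, are:

  0-simplices (4): P, Q, R, S
  1-simplices (6): PQ, PR, PS, QR, QS, RS
  2-simplices (4): PQR, PQS, PRS, QRS

giving chain groups C_0 ≅ Z^4, C_1 ≅ Z^6, C_2 ≅ Z^4.

The boundary map ∂_1: C_1 → C_0 sends each edge [p,q] (with p < q) to q − p.
The 4×6 boundary matrix has rank 3 and Smith normal form diag(1,1,1).

Boundary ∂_2: C_2 → C_1 sends each 2-simplex [p,q,r] to [q,r] − [p,r] + [p,q]. For instance
  ∂PQS = QS − PS + PQ,
  ∂PQR = QR − PR + PQ.
As a 6×4 matrix over Z this has rank 3, with invariant factors (1,1,1).

Now H_k = ker ∂_k / im ∂_{k+1}, so:

  H_0: rank C_0 − rank ∂_1 = 4 − 3 = 1, and the invariant factors of ∂_1 are all 1, so H_0 = Z.
  H_1: rank ker ∂_1 − rank ∂_2 = (6 − 3) − 3 = 0, and the invariant factors of ∂_2 are all 1, so H_1 = 0.
  H_2: rank ker ∂_2 − rank ∂_3 = (4 − 3) − 0 = 1, and there is no ∂_3, so H_2 = Z.

H_0 = Z,  H_1 = 0,  H_2 = Z.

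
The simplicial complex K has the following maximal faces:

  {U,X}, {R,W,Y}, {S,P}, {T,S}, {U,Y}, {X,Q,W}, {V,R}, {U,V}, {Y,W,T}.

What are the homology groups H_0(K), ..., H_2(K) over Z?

We work with the vertex ordering P < Q < R < S < T < U < V < W < X < Y. The simplices of K, each written with vertices in increasing order, are:

  0-simplices (10): P, Q, R, S, T, U, V, W, X, Y
  1-simplices (14): PS, QW, QX, RV, RW, RY, ST, TW, TY, UV, UX, UY, WX, WY
  2-simplices (3): QWX, RWY, TWY

Hence C_0 ≅ Z^10, C_1 ≅ Z^14, C_2 ≅ Z^3.

Boundary ∂_1: C_1 → C_0 is given by ∂[p,q] = [q] − [p].
The 10×14 boundary matrix has rank 9 and Smith normal form diag(1,1,1,1,1,1,1,1,1).

Boundary ∂_2: C_2 → C_1 maps a triangle to the signed sum of its edges. For instance
  ∂RWY = WY − RY + RW,
  ∂TWY = WY − TY + TW.
As a 14×3 matrix over Z this has rank 3, with invariant factors (1,1,1).

Reading off H_k = ker ∂_k / im ∂_{k+1}:

  H_0: rank C_0 − rank ∂_1 = 10 − 9 = 1, and the invariant factors of ∂_1 are all 1, so H_0 ≅ Z.
  H_1: rank ker ∂_1 − rank ∂_2 = (14 − 9) − 3 = 2, and the invariant factors of ∂_2 are all 1, so H_1 ≅ Z^2.
  H_2: rank ker ∂_2 − rank ∂_3 = (3 − 3) − 0 = 0, and there is no ∂_3, so H_2 ≅ 0.

H_0 = Z,  H_1 = Z^2,  H_2 = 0.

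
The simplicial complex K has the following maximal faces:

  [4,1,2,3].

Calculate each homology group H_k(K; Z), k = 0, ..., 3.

H_0 = Z,  H_1 = 0,  H_2 = 0,  H_3 = 0.

Take the total order 1 < 2 < 3 < 4 on the vertex set. Then K (dimension 3) consists of the simplices:

  0-simplices (4): [1], [2], [3], [4]
  1-simplices (6): [1,2], [1,3], [1,4], [2,3], [2,4], [3,4]
  2-simplices (4): [1,2,3], [1,2,4], [1,3,4], [2,3,4]
  3-simplices (1): [1,2,3,4]

Hence C_0 ≅ Z^4, C_1 ≅ Z^6, C_2 ≅ Z^4, C_3 ≅ Z^1.

The boundary map ∂_1: C_1 → C_0 is given by ∂[p,q] = [q] − [p].
This gives a 4×6 integer matrix of rank 3; reducing to Smith normal form yields diagonal entries (1,1,1).

Boundary ∂_2: C_2 → C_1 maps a triangle to the signed sum of its edges. For instance
  ∂[1,2,4] = [2,4] − [1,4] + [1,2],
  ∂[1,2,3] = [2,3] − [1,3] + [1,2].
The resulting 6×4 matrix has rank 3, and its Smith normal form has invariant factors (1,1,1).

The boundary map ∂_3: C_3 → C_2 sends each 3-simplex σ to the alternating sum Σ_i (−1)^i (σ with its i-th vertex removed). For instance
  ∂[1,2,3,4] = [2,3,4] − [1,3,4] + [1,2,4] − [1,2,3].
As a 4×1 matrix over Z this has rank 1, with invariant factors (1).

From H_k ≅ ker(∂_k) / im(∂_{k+1}) we obtain:

  H_0: rank C_0 − rank ∂_1 = 4 − 3 = 1, and the invariant factors of ∂_1 are all 1, so H_0 = Z.
  H_1: rank ker ∂_1 − rank ∂_2 = (6 − 3) − 3 = 0, and the invariant factors of ∂_2 are all 1, so H_1 = 0.
  H_2: rank ker ∂_2 − rank ∂_3 = (4 − 3) − 1 = 0, and the invariant factors of ∂_3 are all 1, so H_2 = 0.
  H_3: rank ker ∂_3 − rank ∂_4 = (1 − 1) − 0 = 0, and there is no ∂_4, so H_3 = 0.

(K is a triangulation of the 3-simplex.)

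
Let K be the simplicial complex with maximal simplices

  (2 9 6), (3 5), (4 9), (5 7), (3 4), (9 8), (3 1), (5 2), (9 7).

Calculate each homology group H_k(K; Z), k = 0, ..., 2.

K has 9 vertices, 11 edges, 1 triangle.
rank ∂_0 = 0, rank ∂_1 = 8 ⇒ b_0 = 9 − 0 − 8 = 1; all invariant factors of ∂_1 are 1 so no torsion. So H_0 = Z.
rank ∂_1 = 8, rank ∂_2 = 1 ⇒ b_1 = 11 − 8 − 1 = 2; all invariant factors of ∂_2 are 1 so no torsion. So H_1 = Z^2.
rank ∂_2 = 1, rank ∂_3 = 0 ⇒ b_2 = 1 − 1 − 0 = 0. So H_2 = 0.

H_0 ≅ Z,  H_1 ≅ Z^2,  H_2 = 0.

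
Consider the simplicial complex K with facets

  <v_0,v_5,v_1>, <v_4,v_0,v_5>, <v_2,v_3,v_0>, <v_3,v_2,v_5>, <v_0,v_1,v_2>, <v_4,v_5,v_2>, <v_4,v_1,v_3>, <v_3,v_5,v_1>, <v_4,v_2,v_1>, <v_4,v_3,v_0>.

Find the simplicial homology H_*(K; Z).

Fix the vertex order v_0 < v_1 < v_2 < v_3 < v_4 < v_5 and write every simplex with vertices in increasing order. Then dim K = 2 and the simplices of K are:

  0-simplices (6): [v_0], [v_1], [v_2], [v_3], [v_4], [v_5]
  1-simplices (15): (15 of them)
  2-simplices (10): [v_0,v_1,v_2], [v_0,v_1,v_5], [v_0,v_2,v_3], [v_0,v_3,v_4], [v_0,v_4,v_5], [v_1,v_2,v_4], [v_1,v_3,v_4], [v_1,v_3,v_5], [v_2,v_3,v_5], [v_2,v_4,v_5]

giving chain groups C_0 ≅ Z^6, C_1 ≅ Z^15, C_2 ≅ Z^10.

The boundary map ∂_1: C_1 → C_0 maps an edge to its endpoints' difference, ∂[p,q] = q − p. For instance
  ∂[v_1,v_5] = [v_5] − [v_1].
This gives a 6×15 integer matrix of rank 5; reducing to Smith normal form yields diagonal entries (1,1,1,1,1).

The boundary map ∂_2: C_2 → C_1 acts by ∂[p,q,r] = [q,r] − [p,r] + [p,q]. For instance
  ∂[v_2,v_3,v_5] = [v_3,v_5] − [v_2,v_5] + [v_2,v_3],
  ∂[v_2,v_4,v_5] = [v_4,v_5] − [v_2,v_5] + [v_2,v_4].
The 15×10 boundary matrix has rank 10 and Smith normal form diag(1,1,1,1,1,1,1,1,1,2).

Now H_k = ker ∂_k / im ∂_{k+1}, so:

  H_0: rank C_0 − rank ∂_1 = 6 − 5 = 1, and the invariant factors of ∂_1 are all 1, so H_0 ≅ Z.
  H_1: rank ker ∂_1 − rank ∂_2 = (15 − 5) − 10 = 0, and ∂_2 has invariant factor 2 > 1, so H_1 ≅ Z/2Z.
  H_2: rank ker ∂_2 − rank ∂_3 = (10 − 10) − 0 = 0, and there is no ∂_3, so H_2 ≅ 0.

H_0 ≅ Z,  H_1 ≅ Z/2Z,  H_2 = 0.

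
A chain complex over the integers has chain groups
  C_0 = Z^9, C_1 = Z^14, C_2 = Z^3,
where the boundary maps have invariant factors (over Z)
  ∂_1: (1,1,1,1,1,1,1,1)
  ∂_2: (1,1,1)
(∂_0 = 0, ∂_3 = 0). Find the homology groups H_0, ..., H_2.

H_0 = Z,  H_1 = Z^3,  H_2 = 0.

H_0: b_0 = 9 − 0 − 8 = 1; torsion from ∂_1 factors > 1: none. So H_0 = Z.
H_1: b_1 = 14 − 8 − 3 = 3; torsion from ∂_2 factors > 1: none. So H_1 = Z^3.
H_2: b_2 = 3 − 3 − 0 = 0; torsion from ∂_3 factors > 1: none. So H_2 = 0.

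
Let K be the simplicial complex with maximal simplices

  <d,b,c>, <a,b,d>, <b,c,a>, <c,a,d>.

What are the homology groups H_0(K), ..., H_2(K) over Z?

H_0 ≅ Z,  H_1 = 0,  H_2 ≅ Z.

We work with the vertex ordering a < b < c < d. The simplices of K, each written with vertices in increasing order, are:

  0-simplices (4): a, b, c, d
  1-simplices (6): ab, ac, ad, bc, bd, cd
  2-simplices (4): abc, abd, acd, bcd

so the chain groups are C_0 ≅ Z^4, C_1 ≅ Z^6, C_2 ≅ Z^4.

∂_1: C_1 → C_0 sends each edge [p,q] (with p < q) to q − p. For instance
  ∂bd = d − b.
As a 4×6 matrix over Z this has rank 3, with invariant factors (1,1,1).

∂_2: C_2 → C_1 acts by ∂[p,q,r] = [q,r] − [p,r] + [p,q]. For instance
  ∂acd = cd − ad + ac,
  ∂abd = bd − ad + ab.
As a 6×4 matrix over Z this has rank 3, with invariant factors (1,1,1).

Reading off H_k = ker ∂_k / im ∂_{k+1}:

  H_0: rank C_0 − rank ∂_1 = 4 − 3 = 1, and the invariant factors of ∂_1 are all 1, so H_0 ≅ Z.
  H_1: rank ker ∂_1 − rank ∂_2 = (6 − 3) − 3 = 0, and the invariant factors of ∂_2 are all 1, so H_1 ≅ 0.
  H_2: rank ker ∂_2 − rank ∂_3 = (4 − 3) − 0 = 1, and there is no ∂_3, so H_2 ≅ Z.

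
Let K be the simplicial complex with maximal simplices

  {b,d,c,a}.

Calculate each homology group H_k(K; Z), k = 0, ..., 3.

H_0 ≅ Z,  H_1 = 0,  H_2 = 0,  H_3 = 0.

K has 4 vertices, 6 edges, 4 triangles, 1 3-simplex.
rank ∂_0 = 0, rank ∂_1 = 3 ⇒ b_0 = 4 − 0 − 3 = 1; all invariant factors of ∂_1 are 1 so no torsion. So H_0 = Z.
rank ∂_1 = 3, rank ∂_2 = 3 ⇒ b_1 = 6 − 3 − 3 = 0; all invariant factors of ∂_2 are 1 so no torsion. So H_1 = 0.
rank ∂_2 = 3, rank ∂_3 = 1 ⇒ b_2 = 4 − 3 − 1 = 0; all invariant factors of ∂_3 are 1 so no torsion. So H_2 = 0.
rank ∂_3 = 1, rank ∂_4 = 0 ⇒ b_3 = 1 − 1 − 0 = 0. So H_3 = 0.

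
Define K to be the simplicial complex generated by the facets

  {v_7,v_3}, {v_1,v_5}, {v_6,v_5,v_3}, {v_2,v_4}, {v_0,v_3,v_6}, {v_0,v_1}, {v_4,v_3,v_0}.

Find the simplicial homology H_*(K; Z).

Order the vertices as v_0 < v_1 < v_2 < v_3 < v_4 < v_5 < v_6 < v_7. Listing each simplex with vertices in this order, K has dimension 2 with simplices:

  0-simplices (8): [v_0], [v_1], [v_2], [v_3], [v_4], [v_5], [v_6], [v_7]
  1-simplices (11): [v_0,v_1], [v_0,v_3], [v_0,v_4], [v_0,v_6], [v_1,v_5], [v_2,v_4], [v_3,v_4], [v_3,v_5], [v_3,v_6], [v_3,v_7], [v_5,v_6]
  2-simplices (3): [v_0,v_3,v_4], [v_0,v_3,v_6], [v_3,v_5,v_6]

Hence C_0 ≅ Z^8, C_1 ≅ Z^11, C_2 ≅ Z^3.

The boundary map ∂_1: C_1 → C_0 maps an edge to its endpoints' difference, ∂[p,q] = q − p. For instance
  ∂[v_0,v_6] = [v_6] − [v_0].
As a 8×11 matrix over Z this has rank 7, with invariant factors (1,1,1,1,1,1,1).

The boundary map ∂_2: C_2 → C_1 acts by ∂[p,q,r] = [q,r] − [p,r] + [p,q]. For instance
  ∂[v_0,v_3,v_6] = [v_3,v_6] − [v_0,v_6] + [v_0,v_3],
  ∂[v_0,v_3,v_4] = [v_3,v_4] − [v_0,v_4] + [v_0,v_3].
The resulting 11×3 matrix has rank 3, and its Smith normal form has invariant factors (1,1,1).

Reading off H_k = ker ∂_k / im ∂_{k+1}:

  H_0: rank C_0 − rank ∂_1 = 8 − 7 = 1, and the invariant factors of ∂_1 are all 1, so H_0 ≅ Z.
  H_1: rank ker ∂_1 − rank ∂_2 = (11 − 7) − 3 = 1, and the invariant factors of ∂_2 are all 1, so H_1 ≅ Z.
  H_2: rank ker ∂_2 − rank ∂_3 = (3 − 3) − 0 = 0, and there is no ∂_3, so H_2 ≅ 0.

As a check, the Euler characteristic is 8 − 11 + 3 = 0, which agrees with 1 − 1 + 0 = 0.

H_0 ≅ Z,  H_1 ≅ Z,  H_2 = 0.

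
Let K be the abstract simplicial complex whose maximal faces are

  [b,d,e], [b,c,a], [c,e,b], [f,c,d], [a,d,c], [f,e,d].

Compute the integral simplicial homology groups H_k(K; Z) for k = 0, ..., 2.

K has 6 vertices, 12 edges, 6 triangles.
rank ∂_0 = 0, rank ∂_1 = 5 ⇒ b_0 = 6 − 0 − 5 = 1; all invariant factors of ∂_1 are 1 so no torsion. So H_0 ≅ Z.
rank ∂_1 = 5, rank ∂_2 = 6 ⇒ b_1 = 12 − 5 − 6 = 1; all invariant factors of ∂_2 are 1 so no torsion. So H_1 ≅ Z.
rank ∂_2 = 6, rank ∂_3 = 0 ⇒ b_2 = 6 − 6 − 0 = 0. So H_2 ≅ 0.

H_0 ≅ Z,  H_1 ≅ Z,  H_2 = 0.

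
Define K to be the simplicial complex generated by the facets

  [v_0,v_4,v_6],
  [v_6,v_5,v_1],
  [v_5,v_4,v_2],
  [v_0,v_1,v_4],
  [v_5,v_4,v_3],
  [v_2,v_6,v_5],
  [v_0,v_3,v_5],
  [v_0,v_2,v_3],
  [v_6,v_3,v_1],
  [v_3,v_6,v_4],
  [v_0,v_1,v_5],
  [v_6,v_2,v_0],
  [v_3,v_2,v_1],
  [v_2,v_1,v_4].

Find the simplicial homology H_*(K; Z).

Take the total order v_0 < v_1 < v_2 < v_3 < v_4 < v_5 < v_6 on the vertex set. Then K (dimension 2) consists of the simplices:

  0-simplices (7): [v_0], [v_1], [v_2], [v_3], [v_4], [v_5], [v_6]
  1-simplices (21): (21 of them)
  2-simplices (14): (14 of them)

so the chain groups are C_0 ≅ Z^7, C_1 ≅ Z^21, C_2 ≅ Z^14.

Boundary ∂_1: C_1 → C_0 maps an edge to its endpoints' difference, ∂[p,q] = q − p.
This gives a 7×21 integer matrix of rank 6; reducing to Smith normal form yields diagonal entries (1,1,1,1,1,1).

∂_2: C_2 → C_1 sends each 2-simplex [p,q,r] to [q,r] − [p,r] + [p,q]. For instance
  ∂[v_3,v_4,v_5] = [v_4,v_5] − [v_3,v_5] + [v_3,v_4],
  ∂[v_1,v_5,v_6] = [v_5,v_6] − [v_1,v_6] + [v_1,v_5].
As a 21×14 matrix over Z this has rank 13, with invariant factors (1,1,1,1,1,1,1,1,1,1,1,1,1).

Reading off H_k = ker ∂_k / im ∂_{k+1}:

  H_0: rank C_0 − rank ∂_1 = 7 − 6 = 1, and the invariant factors of ∂_1 are all 1, so H_0 ≅ Z.
  H_1: rank ker ∂_1 − rank ∂_2 = (21 − 6) − 13 = 2, and the invariant factors of ∂_2 are all 1, so H_1 ≅ Z^2.
  H_2: rank ker ∂_2 − rank ∂_3 = (14 − 13) − 0 = 1, and there is no ∂_3, so H_2 ≅ Z.

As a check, the Euler characteristic is 7 − 21 + 14 = 0, which agrees with 1 − 2 + 1 = 0.

H_0 = Z,  H_1 = Z^2,  H_2 = Z.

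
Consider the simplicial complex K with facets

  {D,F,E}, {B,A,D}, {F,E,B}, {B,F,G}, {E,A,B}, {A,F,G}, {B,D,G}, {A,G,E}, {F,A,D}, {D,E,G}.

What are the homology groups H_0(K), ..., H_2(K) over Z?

Take the total order A < B < D < E < F < G on the vertex set. Then K (dimension 2) consists of the simplices:

  0-simplices (6): A, B, D, E, F, G
  1-simplices (15): AB, AD, AE, AF, AG, BD, BE, BF, BG, DE, DF, DG, EF, EG, FG
  2-simplices (10): ABD, ABE, ADF, AEG, AFG, BDG, BEF, BFG, DEF, DEG

so the chain groups are C_0 ≅ Z^6, C_1 ≅ Z^15, C_2 ≅ Z^10.

∂_1: C_1 → C_0 is given by ∂[p,q] = [q] − [p]. For instance
  ∂EF = F − E.
The 6×15 boundary matrix has rank 5 and Smith normal form diag(1,1,1,1,1).

∂_2: C_2 → C_1 sends each 2-simplex [p,q,r] to [q,r] − [p,r] + [p,q]. For instance
  ∂ABD = BD − AD + AB,
  ∂BEF = EF − BF + BE.
As a 15×10 matrix over Z this has rank 10, with invariant factors (1,1,1,1,1,1,1,1,1,2).

Reading off H_k = ker ∂_k / im ∂_{k+1}:

  H_0: rank C_0 − rank ∂_1 = 6 − 5 = 1, and the invariant factors of ∂_1 are all 1, so H_0 ≅ Z.
  H_1: rank ker ∂_1 − rank ∂_2 = (15 − 5) − 10 = 0, and ∂_2 has invariant factor 2 > 1, so H_1 ≅ Z/2Z.
  H_2: rank ker ∂_2 − rank ∂_3 = (10 − 10) − 0 = 0, and there is no ∂_3, so H_2 ≅ 0.

H_0 = Z,  H_1 = Z/2Z,  H_2 = 0.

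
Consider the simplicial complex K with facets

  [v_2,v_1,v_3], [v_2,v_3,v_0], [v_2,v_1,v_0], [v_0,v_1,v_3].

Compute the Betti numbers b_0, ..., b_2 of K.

b_0 = 1, b_1 = 0, b_2 = 1.

Fix the vertex order v_0 < v_1 < v_2 < v_3 and write every simplex with vertices in increasing order. Then dim K = 2 and the simplices of K are:

  0-simplices (4): [v_0], [v_1], [v_2], [v_3]
  1-simplices (6): [v_0,v_1], [v_0,v_2], [v_0,v_3], [v_1,v_2], [v_1,v_3], [v_2,v_3]
  2-simplices (4): [v_0,v_1,v_2], [v_0,v_1,v_3], [v_0,v_2,v_3], [v_1,v_2,v_3]

Hence C_0 ≅ Z^4, C_1 ≅ Z^6, C_2 ≅ Z^4.

The boundary map ∂_1: C_1 → C_0 maps an edge to its endpoints' difference, ∂[p,q] = q − p.
This gives a 4×6 integer matrix of rank 3; reducing to Smith normal form yields diagonal entries (1,1,1).

∂_2: C_2 → C_1 sends each 2-simplex [p,q,r] to [q,r] − [p,r] + [p,q]. For instance
  ∂[v_0,v_1,v_2] = [v_1,v_2] − [v_0,v_2] + [v_0,v_1],
  ∂[v_0,v_1,v_3] = [v_1,v_3] − [v_0,v_3] + [v_0,v_1].
As a 6×4 matrix over Z this has rank 3, with invariant factors (1,1,1).

Now H_k = ker ∂_k / im ∂_{k+1}, so:

  H_0: rank C_0 − rank ∂_1 = 4 − 3 = 1, and the invariant factors of ∂_1 are all 1, so H_0 = Z.
  H_1: rank ker ∂_1 − rank ∂_2 = (6 − 3) − 3 = 0, and the invariant factors of ∂_2 are all 1, so H_1 = 0.
  H_2: rank ker ∂_2 − rank ∂_3 = (4 − 3) − 0 = 1, and there is no ∂_3, so H_2 = Z.

As a check, the Euler characteristic is 4 − 6 + 4 = 2, which agrees with 1 − 0 + 1 = 2.

Hence the Betti numbers are b_0 = 1, b_1 = 0, b_2 = 1.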